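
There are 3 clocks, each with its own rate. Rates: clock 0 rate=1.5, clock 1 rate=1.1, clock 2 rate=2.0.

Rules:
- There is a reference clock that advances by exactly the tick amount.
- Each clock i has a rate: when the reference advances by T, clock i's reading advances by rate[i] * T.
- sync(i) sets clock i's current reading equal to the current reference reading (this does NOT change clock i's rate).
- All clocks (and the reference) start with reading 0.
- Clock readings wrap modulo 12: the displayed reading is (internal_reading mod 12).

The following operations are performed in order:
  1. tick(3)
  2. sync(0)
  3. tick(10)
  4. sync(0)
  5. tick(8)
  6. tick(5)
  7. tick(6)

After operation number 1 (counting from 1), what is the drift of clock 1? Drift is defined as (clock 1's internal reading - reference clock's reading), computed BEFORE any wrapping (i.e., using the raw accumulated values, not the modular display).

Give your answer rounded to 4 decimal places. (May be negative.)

After op 1 tick(3): ref=3.0000 raw=[4.5000 3.3000 6.0000]
Drift of clock 1 after op 1: 3.3000 - 3.0000 = 0.3000

Answer: 0.3000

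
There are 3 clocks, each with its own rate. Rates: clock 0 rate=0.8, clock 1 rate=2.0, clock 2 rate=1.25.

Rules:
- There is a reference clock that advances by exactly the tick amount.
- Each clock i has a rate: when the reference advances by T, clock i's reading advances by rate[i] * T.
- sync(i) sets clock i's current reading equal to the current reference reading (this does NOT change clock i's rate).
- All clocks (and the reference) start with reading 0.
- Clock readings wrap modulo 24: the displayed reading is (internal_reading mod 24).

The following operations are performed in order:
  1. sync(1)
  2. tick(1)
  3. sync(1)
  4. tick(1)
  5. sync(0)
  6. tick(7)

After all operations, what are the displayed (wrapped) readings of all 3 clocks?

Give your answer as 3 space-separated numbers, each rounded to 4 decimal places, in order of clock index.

After op 1 sync(1): ref=0.0000 raw=[0.0000 0.0000 0.0000]
After op 2 tick(1): ref=1.0000 raw=[0.8000 2.0000 1.2500]
After op 3 sync(1): ref=1.0000 raw=[0.8000 1.0000 1.2500]
After op 4 tick(1): ref=2.0000 raw=[1.6000 3.0000 2.5000]
After op 5 sync(0): ref=2.0000 raw=[2.0000 3.0000 2.5000]
After op 6 tick(7): ref=9.0000 raw=[7.6000 17.0000 11.2500]
Wrap final raw readings (mod 24): 7.6000 mod 24 = 7.6000; 17.0000 mod 24 = 17.0000; 11.2500 mod 24 = 11.2500

Answer: 7.6000 17.0000 11.2500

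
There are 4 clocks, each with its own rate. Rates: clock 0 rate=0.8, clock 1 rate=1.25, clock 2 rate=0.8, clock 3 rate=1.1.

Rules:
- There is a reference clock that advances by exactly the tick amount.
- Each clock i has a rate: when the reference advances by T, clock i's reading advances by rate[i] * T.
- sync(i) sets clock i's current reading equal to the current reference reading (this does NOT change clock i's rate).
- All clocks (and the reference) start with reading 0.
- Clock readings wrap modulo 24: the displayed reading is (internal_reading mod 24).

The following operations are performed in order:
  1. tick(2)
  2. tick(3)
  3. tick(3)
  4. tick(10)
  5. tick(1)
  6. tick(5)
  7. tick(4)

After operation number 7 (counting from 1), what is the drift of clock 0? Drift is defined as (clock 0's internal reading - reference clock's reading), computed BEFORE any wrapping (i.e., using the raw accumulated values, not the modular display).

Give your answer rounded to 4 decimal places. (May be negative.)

After op 1 tick(2): ref=2.0000 raw=[1.6000 2.5000 1.6000 2.2000]
After op 2 tick(3): ref=5.0000 raw=[4.0000 6.2500 4.0000 5.5000]
After op 3 tick(3): ref=8.0000 raw=[6.4000 10.0000 6.4000 8.8000]
After op 4 tick(10): ref=18.0000 raw=[14.4000 22.5000 14.4000 19.8000]
After op 5 tick(1): ref=19.0000 raw=[15.2000 23.7500 15.2000 20.9000]
After op 6 tick(5): ref=24.0000 raw=[19.2000 30.0000 19.2000 26.4000]
After op 7 tick(4): ref=28.0000 raw=[22.4000 35.0000 22.4000 30.8000]
Drift of clock 0 after op 7: 22.4000 - 28.0000 = -5.6000

Answer: -5.6000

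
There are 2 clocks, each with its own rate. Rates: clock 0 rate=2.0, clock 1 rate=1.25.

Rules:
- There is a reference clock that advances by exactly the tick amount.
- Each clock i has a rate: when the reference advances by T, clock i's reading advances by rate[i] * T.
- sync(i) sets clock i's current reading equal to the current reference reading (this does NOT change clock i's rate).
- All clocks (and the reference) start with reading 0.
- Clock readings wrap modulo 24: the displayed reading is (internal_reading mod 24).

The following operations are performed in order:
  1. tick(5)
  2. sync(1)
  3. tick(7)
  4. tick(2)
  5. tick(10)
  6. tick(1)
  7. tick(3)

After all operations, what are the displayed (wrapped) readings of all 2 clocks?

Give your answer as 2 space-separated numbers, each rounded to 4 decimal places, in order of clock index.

Answer: 8.0000 9.7500

Derivation:
After op 1 tick(5): ref=5.0000 raw=[10.0000 6.2500]
After op 2 sync(1): ref=5.0000 raw=[10.0000 5.0000]
After op 3 tick(7): ref=12.0000 raw=[24.0000 13.7500]
After op 4 tick(2): ref=14.0000 raw=[28.0000 16.2500]
After op 5 tick(10): ref=24.0000 raw=[48.0000 28.7500]
After op 6 tick(1): ref=25.0000 raw=[50.0000 30.0000]
After op 7 tick(3): ref=28.0000 raw=[56.0000 33.7500]
Wrap final raw readings (mod 24): 56.0000 mod 24 = 8.0000; 33.7500 mod 24 = 9.7500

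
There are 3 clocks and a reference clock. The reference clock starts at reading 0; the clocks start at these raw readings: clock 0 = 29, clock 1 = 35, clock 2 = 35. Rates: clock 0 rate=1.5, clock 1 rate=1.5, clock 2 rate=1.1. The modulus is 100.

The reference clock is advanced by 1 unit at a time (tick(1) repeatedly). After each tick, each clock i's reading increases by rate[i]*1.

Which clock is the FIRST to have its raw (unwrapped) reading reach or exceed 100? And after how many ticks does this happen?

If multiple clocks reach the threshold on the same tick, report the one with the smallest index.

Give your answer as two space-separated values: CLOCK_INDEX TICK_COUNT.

clock 0: start=29, rate=1.5, needs 100-29 = 71; ticks = ceil(71/1.5) = ceil(47.3333) = 48; reading at tick 48 = 29 + 1.5*48 = 101.0000
clock 1: start=35, rate=1.5, needs 100-35 = 65; ticks = ceil(65/1.5) = ceil(43.3333) = 44; reading at tick 44 = 35 + 1.5*44 = 101.0000
clock 2: start=35, rate=1.1, needs 100-35 = 65; ticks = ceil(65/1.1) = ceil(59.0909) = 60; reading at tick 60 = 35 + 1.1*60 = 101.0000
Minimum tick count = 44; winners = [1]; smallest index = 1

Answer: 1 44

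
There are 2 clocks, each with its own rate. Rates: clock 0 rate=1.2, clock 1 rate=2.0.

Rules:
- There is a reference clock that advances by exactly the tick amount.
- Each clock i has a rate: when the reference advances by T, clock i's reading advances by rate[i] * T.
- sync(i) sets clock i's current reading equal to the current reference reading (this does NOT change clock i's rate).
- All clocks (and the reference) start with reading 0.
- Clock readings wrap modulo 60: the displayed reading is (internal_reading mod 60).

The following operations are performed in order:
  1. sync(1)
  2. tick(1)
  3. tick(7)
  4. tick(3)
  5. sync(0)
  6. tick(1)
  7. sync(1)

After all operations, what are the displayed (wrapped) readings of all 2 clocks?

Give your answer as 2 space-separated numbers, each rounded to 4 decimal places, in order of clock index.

After op 1 sync(1): ref=0.0000 raw=[0.0000 0.0000]
After op 2 tick(1): ref=1.0000 raw=[1.2000 2.0000]
After op 3 tick(7): ref=8.0000 raw=[9.6000 16.0000]
After op 4 tick(3): ref=11.0000 raw=[13.2000 22.0000]
After op 5 sync(0): ref=11.0000 raw=[11.0000 22.0000]
After op 6 tick(1): ref=12.0000 raw=[12.2000 24.0000]
After op 7 sync(1): ref=12.0000 raw=[12.2000 12.0000]
Wrap final raw readings (mod 60): 12.2000 mod 60 = 12.2000; 12.0000 mod 60 = 12.0000

Answer: 12.2000 12.0000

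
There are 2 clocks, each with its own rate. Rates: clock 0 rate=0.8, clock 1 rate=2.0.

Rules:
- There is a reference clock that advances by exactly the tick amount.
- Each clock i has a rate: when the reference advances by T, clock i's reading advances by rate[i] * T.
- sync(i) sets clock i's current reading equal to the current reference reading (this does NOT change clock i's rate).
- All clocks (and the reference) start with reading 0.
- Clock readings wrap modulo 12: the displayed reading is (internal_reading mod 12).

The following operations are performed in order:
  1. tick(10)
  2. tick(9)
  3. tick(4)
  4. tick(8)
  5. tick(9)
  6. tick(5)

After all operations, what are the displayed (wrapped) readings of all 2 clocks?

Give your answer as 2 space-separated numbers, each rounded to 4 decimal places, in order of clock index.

Answer: 0.0000 6.0000

Derivation:
After op 1 tick(10): ref=10.0000 raw=[8.0000 20.0000]
After op 2 tick(9): ref=19.0000 raw=[15.2000 38.0000]
After op 3 tick(4): ref=23.0000 raw=[18.4000 46.0000]
After op 4 tick(8): ref=31.0000 raw=[24.8000 62.0000]
After op 5 tick(9): ref=40.0000 raw=[32.0000 80.0000]
After op 6 tick(5): ref=45.0000 raw=[36.0000 90.0000]
Wrap final raw readings (mod 12): 36.0000 mod 12 = 0.0000; 90.0000 mod 12 = 6.0000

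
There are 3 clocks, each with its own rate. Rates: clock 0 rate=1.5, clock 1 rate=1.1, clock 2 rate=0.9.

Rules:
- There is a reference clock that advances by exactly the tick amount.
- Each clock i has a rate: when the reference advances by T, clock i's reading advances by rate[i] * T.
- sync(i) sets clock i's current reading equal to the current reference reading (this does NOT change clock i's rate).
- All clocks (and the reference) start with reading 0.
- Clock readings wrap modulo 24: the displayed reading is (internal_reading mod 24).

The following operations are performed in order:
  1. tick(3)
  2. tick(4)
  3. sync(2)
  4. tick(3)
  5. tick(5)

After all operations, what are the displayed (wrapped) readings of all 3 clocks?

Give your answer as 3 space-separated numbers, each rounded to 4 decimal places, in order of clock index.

Answer: 22.5000 16.5000 14.2000

Derivation:
After op 1 tick(3): ref=3.0000 raw=[4.5000 3.3000 2.7000]
After op 2 tick(4): ref=7.0000 raw=[10.5000 7.7000 6.3000]
After op 3 sync(2): ref=7.0000 raw=[10.5000 7.7000 7.0000]
After op 4 tick(3): ref=10.0000 raw=[15.0000 11.0000 9.7000]
After op 5 tick(5): ref=15.0000 raw=[22.5000 16.5000 14.2000]
Wrap final raw readings (mod 24): 22.5000 mod 24 = 22.5000; 16.5000 mod 24 = 16.5000; 14.2000 mod 24 = 14.2000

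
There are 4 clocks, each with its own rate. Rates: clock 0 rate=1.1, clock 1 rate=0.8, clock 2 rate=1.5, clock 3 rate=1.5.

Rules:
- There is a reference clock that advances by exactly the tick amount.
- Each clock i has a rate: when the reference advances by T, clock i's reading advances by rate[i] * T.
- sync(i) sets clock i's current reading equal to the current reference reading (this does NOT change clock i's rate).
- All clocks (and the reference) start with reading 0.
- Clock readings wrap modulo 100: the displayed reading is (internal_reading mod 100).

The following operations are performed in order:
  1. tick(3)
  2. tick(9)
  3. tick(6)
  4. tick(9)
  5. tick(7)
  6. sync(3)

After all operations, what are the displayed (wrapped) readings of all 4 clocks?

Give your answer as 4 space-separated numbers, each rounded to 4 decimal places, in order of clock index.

After op 1 tick(3): ref=3.0000 raw=[3.3000 2.4000 4.5000 4.5000]
After op 2 tick(9): ref=12.0000 raw=[13.2000 9.6000 18.0000 18.0000]
After op 3 tick(6): ref=18.0000 raw=[19.8000 14.4000 27.0000 27.0000]
After op 4 tick(9): ref=27.0000 raw=[29.7000 21.6000 40.5000 40.5000]
After op 5 tick(7): ref=34.0000 raw=[37.4000 27.2000 51.0000 51.0000]
After op 6 sync(3): ref=34.0000 raw=[37.4000 27.2000 51.0000 34.0000]
Wrap final raw readings (mod 100): 37.4000 mod 100 = 37.4000; 27.2000 mod 100 = 27.2000; 51.0000 mod 100 = 51.0000; 34.0000 mod 100 = 34.0000

Answer: 37.4000 27.2000 51.0000 34.0000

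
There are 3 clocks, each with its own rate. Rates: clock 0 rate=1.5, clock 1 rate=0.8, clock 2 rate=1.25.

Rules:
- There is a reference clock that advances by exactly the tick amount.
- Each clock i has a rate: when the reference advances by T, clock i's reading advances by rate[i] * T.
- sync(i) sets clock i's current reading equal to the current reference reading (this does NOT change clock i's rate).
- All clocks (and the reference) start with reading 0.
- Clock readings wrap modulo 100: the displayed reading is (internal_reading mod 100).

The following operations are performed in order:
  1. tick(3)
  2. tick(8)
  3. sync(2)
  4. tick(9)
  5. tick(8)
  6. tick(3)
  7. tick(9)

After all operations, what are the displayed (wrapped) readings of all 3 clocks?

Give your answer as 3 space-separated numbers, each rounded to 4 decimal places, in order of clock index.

After op 1 tick(3): ref=3.0000 raw=[4.5000 2.4000 3.7500]
After op 2 tick(8): ref=11.0000 raw=[16.5000 8.8000 13.7500]
After op 3 sync(2): ref=11.0000 raw=[16.5000 8.8000 11.0000]
After op 4 tick(9): ref=20.0000 raw=[30.0000 16.0000 22.2500]
After op 5 tick(8): ref=28.0000 raw=[42.0000 22.4000 32.2500]
After op 6 tick(3): ref=31.0000 raw=[46.5000 24.8000 36.0000]
After op 7 tick(9): ref=40.0000 raw=[60.0000 32.0000 47.2500]
Wrap final raw readings (mod 100): 60.0000 mod 100 = 60.0000; 32.0000 mod 100 = 32.0000; 47.2500 mod 100 = 47.2500

Answer: 60.0000 32.0000 47.2500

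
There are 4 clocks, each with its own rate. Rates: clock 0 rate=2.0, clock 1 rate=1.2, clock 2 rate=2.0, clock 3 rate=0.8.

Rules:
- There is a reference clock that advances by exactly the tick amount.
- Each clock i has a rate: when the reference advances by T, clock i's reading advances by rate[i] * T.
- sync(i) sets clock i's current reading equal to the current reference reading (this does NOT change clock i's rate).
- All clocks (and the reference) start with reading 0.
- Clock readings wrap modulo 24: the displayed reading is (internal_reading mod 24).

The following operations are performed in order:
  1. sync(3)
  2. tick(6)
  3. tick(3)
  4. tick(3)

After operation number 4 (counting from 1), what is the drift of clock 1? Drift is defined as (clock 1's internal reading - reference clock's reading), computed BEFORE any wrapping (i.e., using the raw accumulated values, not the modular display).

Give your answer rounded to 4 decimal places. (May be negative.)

Answer: 2.4000

Derivation:
After op 1 sync(3): ref=0.0000 raw=[0.0000 0.0000 0.0000 0.0000]
After op 2 tick(6): ref=6.0000 raw=[12.0000 7.2000 12.0000 4.8000]
After op 3 tick(3): ref=9.0000 raw=[18.0000 10.8000 18.0000 7.2000]
After op 4 tick(3): ref=12.0000 raw=[24.0000 14.4000 24.0000 9.6000]
Drift of clock 1 after op 4: 14.4000 - 12.0000 = 2.4000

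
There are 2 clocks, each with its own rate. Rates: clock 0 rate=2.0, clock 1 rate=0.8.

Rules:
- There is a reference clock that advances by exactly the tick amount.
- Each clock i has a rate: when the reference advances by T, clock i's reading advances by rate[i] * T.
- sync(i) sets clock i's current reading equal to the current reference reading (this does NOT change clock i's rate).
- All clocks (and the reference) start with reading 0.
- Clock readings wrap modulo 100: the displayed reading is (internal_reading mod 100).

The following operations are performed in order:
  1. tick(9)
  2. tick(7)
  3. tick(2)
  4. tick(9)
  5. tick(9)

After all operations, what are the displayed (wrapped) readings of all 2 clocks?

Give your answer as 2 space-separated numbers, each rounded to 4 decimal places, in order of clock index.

Answer: 72.0000 28.8000

Derivation:
After op 1 tick(9): ref=9.0000 raw=[18.0000 7.2000]
After op 2 tick(7): ref=16.0000 raw=[32.0000 12.8000]
After op 3 tick(2): ref=18.0000 raw=[36.0000 14.4000]
After op 4 tick(9): ref=27.0000 raw=[54.0000 21.6000]
After op 5 tick(9): ref=36.0000 raw=[72.0000 28.8000]
Wrap final raw readings (mod 100): 72.0000 mod 100 = 72.0000; 28.8000 mod 100 = 28.8000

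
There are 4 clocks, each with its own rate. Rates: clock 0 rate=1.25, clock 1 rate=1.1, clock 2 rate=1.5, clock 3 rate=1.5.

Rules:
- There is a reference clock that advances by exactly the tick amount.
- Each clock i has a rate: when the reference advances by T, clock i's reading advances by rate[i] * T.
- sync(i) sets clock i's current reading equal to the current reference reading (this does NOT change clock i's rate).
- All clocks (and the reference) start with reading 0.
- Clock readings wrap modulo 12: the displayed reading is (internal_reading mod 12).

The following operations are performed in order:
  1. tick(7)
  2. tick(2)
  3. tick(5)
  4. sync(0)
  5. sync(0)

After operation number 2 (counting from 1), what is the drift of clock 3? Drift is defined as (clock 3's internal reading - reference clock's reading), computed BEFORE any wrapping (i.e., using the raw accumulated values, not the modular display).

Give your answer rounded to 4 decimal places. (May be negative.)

Answer: 4.5000

Derivation:
After op 1 tick(7): ref=7.0000 raw=[8.7500 7.7000 10.5000 10.5000]
After op 2 tick(2): ref=9.0000 raw=[11.2500 9.9000 13.5000 13.5000]
Drift of clock 3 after op 2: 13.5000 - 9.0000 = 4.5000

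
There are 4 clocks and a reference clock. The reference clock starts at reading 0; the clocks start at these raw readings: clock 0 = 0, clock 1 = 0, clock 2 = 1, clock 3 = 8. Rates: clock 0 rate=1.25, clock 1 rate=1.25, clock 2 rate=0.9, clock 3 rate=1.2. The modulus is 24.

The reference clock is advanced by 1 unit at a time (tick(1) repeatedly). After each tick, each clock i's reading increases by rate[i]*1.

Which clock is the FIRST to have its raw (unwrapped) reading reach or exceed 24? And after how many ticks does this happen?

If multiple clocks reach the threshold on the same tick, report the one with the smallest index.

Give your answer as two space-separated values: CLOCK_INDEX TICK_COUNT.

clock 0: start=0, rate=1.25, needs 24-0 = 24; ticks = ceil(24/1.25) = ceil(19.2000) = 20; reading at tick 20 = 0 + 1.25*20 = 25.0000
clock 1: start=0, rate=1.25, needs 24-0 = 24; ticks = ceil(24/1.25) = ceil(19.2000) = 20; reading at tick 20 = 0 + 1.25*20 = 25.0000
clock 2: start=1, rate=0.9, needs 24-1 = 23; ticks = ceil(23/0.9) = ceil(25.5556) = 26; reading at tick 26 = 1 + 0.9*26 = 24.4000
clock 3: start=8, rate=1.2, needs 24-8 = 16; ticks = ceil(16/1.2) = ceil(13.3333) = 14; reading at tick 14 = 8 + 1.2*14 = 24.8000
Minimum tick count = 14; winners = [3]; smallest index = 3

Answer: 3 14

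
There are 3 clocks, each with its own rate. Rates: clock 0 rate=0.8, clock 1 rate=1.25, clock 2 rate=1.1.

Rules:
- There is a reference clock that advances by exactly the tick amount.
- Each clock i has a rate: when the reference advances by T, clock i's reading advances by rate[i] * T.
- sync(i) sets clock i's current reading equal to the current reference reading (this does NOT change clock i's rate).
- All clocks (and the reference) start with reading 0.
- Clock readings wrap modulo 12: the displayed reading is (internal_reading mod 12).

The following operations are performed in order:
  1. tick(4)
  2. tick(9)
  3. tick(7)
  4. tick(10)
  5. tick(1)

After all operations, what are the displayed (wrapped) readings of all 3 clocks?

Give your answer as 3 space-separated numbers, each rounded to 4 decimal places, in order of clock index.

After op 1 tick(4): ref=4.0000 raw=[3.2000 5.0000 4.4000]
After op 2 tick(9): ref=13.0000 raw=[10.4000 16.2500 14.3000]
After op 3 tick(7): ref=20.0000 raw=[16.0000 25.0000 22.0000]
After op 4 tick(10): ref=30.0000 raw=[24.0000 37.5000 33.0000]
After op 5 tick(1): ref=31.0000 raw=[24.8000 38.7500 34.1000]
Wrap final raw readings (mod 12): 24.8000 mod 12 = 0.8000; 38.7500 mod 12 = 2.7500; 34.1000 mod 12 = 10.1000

Answer: 0.8000 2.7500 10.1000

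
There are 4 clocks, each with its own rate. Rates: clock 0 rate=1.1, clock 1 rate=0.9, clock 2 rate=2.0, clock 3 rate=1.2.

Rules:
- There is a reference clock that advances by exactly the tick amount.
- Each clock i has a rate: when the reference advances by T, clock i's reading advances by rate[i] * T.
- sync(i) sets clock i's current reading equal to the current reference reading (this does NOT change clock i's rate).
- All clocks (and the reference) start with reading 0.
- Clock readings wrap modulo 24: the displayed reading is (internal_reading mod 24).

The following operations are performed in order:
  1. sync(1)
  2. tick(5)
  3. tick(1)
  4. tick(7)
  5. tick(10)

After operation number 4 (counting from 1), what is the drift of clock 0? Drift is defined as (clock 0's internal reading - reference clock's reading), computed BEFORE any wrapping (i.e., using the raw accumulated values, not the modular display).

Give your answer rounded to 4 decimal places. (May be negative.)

After op 1 sync(1): ref=0.0000 raw=[0.0000 0.0000 0.0000 0.0000]
After op 2 tick(5): ref=5.0000 raw=[5.5000 4.5000 10.0000 6.0000]
After op 3 tick(1): ref=6.0000 raw=[6.6000 5.4000 12.0000 7.2000]
After op 4 tick(7): ref=13.0000 raw=[14.3000 11.7000 26.0000 15.6000]
Drift of clock 0 after op 4: 14.3000 - 13.0000 = 1.3000

Answer: 1.3000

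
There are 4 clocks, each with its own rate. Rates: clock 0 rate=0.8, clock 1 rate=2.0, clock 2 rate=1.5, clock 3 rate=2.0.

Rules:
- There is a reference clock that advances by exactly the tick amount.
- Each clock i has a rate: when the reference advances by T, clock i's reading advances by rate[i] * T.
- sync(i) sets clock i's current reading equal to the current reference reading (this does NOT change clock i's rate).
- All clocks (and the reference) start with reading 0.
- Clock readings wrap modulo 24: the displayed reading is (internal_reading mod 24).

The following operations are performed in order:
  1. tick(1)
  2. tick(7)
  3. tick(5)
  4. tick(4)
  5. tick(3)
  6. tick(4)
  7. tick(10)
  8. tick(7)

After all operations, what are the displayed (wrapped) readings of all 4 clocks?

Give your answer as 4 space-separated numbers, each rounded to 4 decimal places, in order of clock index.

Answer: 8.8000 10.0000 13.5000 10.0000

Derivation:
After op 1 tick(1): ref=1.0000 raw=[0.8000 2.0000 1.5000 2.0000]
After op 2 tick(7): ref=8.0000 raw=[6.4000 16.0000 12.0000 16.0000]
After op 3 tick(5): ref=13.0000 raw=[10.4000 26.0000 19.5000 26.0000]
After op 4 tick(4): ref=17.0000 raw=[13.6000 34.0000 25.5000 34.0000]
After op 5 tick(3): ref=20.0000 raw=[16.0000 40.0000 30.0000 40.0000]
After op 6 tick(4): ref=24.0000 raw=[19.2000 48.0000 36.0000 48.0000]
After op 7 tick(10): ref=34.0000 raw=[27.2000 68.0000 51.0000 68.0000]
After op 8 tick(7): ref=41.0000 raw=[32.8000 82.0000 61.5000 82.0000]
Wrap final raw readings (mod 24): 32.8000 mod 24 = 8.8000; 82.0000 mod 24 = 10.0000; 61.5000 mod 24 = 13.5000; 82.0000 mod 24 = 10.0000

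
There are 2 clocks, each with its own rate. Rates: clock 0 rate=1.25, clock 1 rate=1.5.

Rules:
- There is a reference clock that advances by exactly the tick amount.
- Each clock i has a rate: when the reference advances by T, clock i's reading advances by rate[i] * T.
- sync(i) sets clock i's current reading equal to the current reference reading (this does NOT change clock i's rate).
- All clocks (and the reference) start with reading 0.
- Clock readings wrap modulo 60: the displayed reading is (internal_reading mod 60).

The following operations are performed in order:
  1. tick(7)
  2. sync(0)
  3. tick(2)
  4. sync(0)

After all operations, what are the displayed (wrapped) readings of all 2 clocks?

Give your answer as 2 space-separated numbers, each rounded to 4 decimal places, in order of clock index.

Answer: 9.0000 13.5000

Derivation:
After op 1 tick(7): ref=7.0000 raw=[8.7500 10.5000]
After op 2 sync(0): ref=7.0000 raw=[7.0000 10.5000]
After op 3 tick(2): ref=9.0000 raw=[9.5000 13.5000]
After op 4 sync(0): ref=9.0000 raw=[9.0000 13.5000]
Wrap final raw readings (mod 60): 9.0000 mod 60 = 9.0000; 13.5000 mod 60 = 13.5000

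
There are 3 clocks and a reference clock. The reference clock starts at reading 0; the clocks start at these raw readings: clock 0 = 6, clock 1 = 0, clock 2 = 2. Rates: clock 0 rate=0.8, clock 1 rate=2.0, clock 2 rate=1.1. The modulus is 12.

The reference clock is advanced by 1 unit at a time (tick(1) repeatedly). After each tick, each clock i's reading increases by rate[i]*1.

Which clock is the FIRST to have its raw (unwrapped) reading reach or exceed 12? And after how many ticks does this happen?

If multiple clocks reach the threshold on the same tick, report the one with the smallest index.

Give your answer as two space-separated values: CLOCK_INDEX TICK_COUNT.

clock 0: start=6, rate=0.8, needs 12-6 = 6; ticks = ceil(6/0.8) = ceil(7.5000) = 8; reading at tick 8 = 6 + 0.8*8 = 12.4000
clock 1: start=0, rate=2.0, needs 12-0 = 12; ticks = ceil(12/2.0) = ceil(6.0000) = 6; reading at tick 6 = 0 + 2.0*6 = 12.0000
clock 2: start=2, rate=1.1, needs 12-2 = 10; ticks = ceil(10/1.1) = ceil(9.0909) = 10; reading at tick 10 = 2 + 1.1*10 = 13.0000
Minimum tick count = 6; winners = [1]; smallest index = 1

Answer: 1 6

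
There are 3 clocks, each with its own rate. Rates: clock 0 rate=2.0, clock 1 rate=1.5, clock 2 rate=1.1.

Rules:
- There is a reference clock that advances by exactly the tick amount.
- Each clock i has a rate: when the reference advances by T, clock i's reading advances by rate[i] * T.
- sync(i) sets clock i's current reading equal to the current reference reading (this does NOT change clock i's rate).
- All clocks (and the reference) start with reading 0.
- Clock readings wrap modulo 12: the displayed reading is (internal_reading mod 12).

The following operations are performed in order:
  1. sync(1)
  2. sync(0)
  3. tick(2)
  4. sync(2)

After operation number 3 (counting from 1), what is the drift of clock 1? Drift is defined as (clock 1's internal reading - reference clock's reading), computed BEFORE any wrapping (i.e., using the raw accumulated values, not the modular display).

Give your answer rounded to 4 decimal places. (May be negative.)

Answer: 1.0000

Derivation:
After op 1 sync(1): ref=0.0000 raw=[0.0000 0.0000 0.0000]
After op 2 sync(0): ref=0.0000 raw=[0.0000 0.0000 0.0000]
After op 3 tick(2): ref=2.0000 raw=[4.0000 3.0000 2.2000]
Drift of clock 1 after op 3: 3.0000 - 2.0000 = 1.0000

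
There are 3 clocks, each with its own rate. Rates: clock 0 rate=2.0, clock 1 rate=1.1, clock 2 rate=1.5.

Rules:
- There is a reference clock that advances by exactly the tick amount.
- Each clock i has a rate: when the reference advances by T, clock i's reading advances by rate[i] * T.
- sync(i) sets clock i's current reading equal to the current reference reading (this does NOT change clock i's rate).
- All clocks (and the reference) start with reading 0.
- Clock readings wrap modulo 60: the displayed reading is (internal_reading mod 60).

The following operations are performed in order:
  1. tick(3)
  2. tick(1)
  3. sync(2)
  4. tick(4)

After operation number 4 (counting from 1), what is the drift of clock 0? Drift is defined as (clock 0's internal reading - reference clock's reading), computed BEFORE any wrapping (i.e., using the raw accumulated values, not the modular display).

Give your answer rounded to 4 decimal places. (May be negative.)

After op 1 tick(3): ref=3.0000 raw=[6.0000 3.3000 4.5000]
After op 2 tick(1): ref=4.0000 raw=[8.0000 4.4000 6.0000]
After op 3 sync(2): ref=4.0000 raw=[8.0000 4.4000 4.0000]
After op 4 tick(4): ref=8.0000 raw=[16.0000 8.8000 10.0000]
Drift of clock 0 after op 4: 16.0000 - 8.0000 = 8.0000

Answer: 8.0000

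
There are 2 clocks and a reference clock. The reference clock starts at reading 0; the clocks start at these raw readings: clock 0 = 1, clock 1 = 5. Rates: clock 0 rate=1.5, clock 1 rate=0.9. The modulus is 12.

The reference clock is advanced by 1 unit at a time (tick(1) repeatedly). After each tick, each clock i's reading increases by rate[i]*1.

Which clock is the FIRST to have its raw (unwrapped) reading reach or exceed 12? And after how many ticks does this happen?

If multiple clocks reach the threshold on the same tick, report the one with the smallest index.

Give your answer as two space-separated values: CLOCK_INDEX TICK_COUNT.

clock 0: start=1, rate=1.5, needs 12-1 = 11; ticks = ceil(11/1.5) = ceil(7.3333) = 8; reading at tick 8 = 1 + 1.5*8 = 13.0000
clock 1: start=5, rate=0.9, needs 12-5 = 7; ticks = ceil(7/0.9) = ceil(7.7778) = 8; reading at tick 8 = 5 + 0.9*8 = 12.2000
Minimum tick count = 8; winners = [0, 1]; smallest index = 0

Answer: 0 8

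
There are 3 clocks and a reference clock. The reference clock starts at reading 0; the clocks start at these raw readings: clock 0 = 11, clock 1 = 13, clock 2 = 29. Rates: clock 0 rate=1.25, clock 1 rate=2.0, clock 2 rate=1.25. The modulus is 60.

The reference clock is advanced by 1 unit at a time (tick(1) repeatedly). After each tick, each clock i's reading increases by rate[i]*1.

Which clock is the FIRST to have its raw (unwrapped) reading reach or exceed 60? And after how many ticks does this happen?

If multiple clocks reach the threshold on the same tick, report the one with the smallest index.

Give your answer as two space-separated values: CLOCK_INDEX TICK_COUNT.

clock 0: start=11, rate=1.25, needs 60-11 = 49; ticks = ceil(49/1.25) = ceil(39.2000) = 40; reading at tick 40 = 11 + 1.25*40 = 61.0000
clock 1: start=13, rate=2.0, needs 60-13 = 47; ticks = ceil(47/2.0) = ceil(23.5000) = 24; reading at tick 24 = 13 + 2.0*24 = 61.0000
clock 2: start=29, rate=1.25, needs 60-29 = 31; ticks = ceil(31/1.25) = ceil(24.8000) = 25; reading at tick 25 = 29 + 1.25*25 = 60.2500
Minimum tick count = 24; winners = [1]; smallest index = 1

Answer: 1 24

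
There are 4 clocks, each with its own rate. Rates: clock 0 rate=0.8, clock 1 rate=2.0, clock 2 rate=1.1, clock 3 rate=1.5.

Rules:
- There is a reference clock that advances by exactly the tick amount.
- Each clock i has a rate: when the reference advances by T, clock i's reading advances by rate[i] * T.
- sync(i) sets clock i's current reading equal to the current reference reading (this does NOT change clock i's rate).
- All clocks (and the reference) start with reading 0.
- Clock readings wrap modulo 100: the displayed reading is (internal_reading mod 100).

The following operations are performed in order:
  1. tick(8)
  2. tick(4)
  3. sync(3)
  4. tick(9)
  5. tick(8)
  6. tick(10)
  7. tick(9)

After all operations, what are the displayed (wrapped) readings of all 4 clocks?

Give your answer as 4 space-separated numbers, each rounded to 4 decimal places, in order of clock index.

After op 1 tick(8): ref=8.0000 raw=[6.4000 16.0000 8.8000 12.0000]
After op 2 tick(4): ref=12.0000 raw=[9.6000 24.0000 13.2000 18.0000]
After op 3 sync(3): ref=12.0000 raw=[9.6000 24.0000 13.2000 12.0000]
After op 4 tick(9): ref=21.0000 raw=[16.8000 42.0000 23.1000 25.5000]
After op 5 tick(8): ref=29.0000 raw=[23.2000 58.0000 31.9000 37.5000]
After op 6 tick(10): ref=39.0000 raw=[31.2000 78.0000 42.9000 52.5000]
After op 7 tick(9): ref=48.0000 raw=[38.4000 96.0000 52.8000 66.0000]
Wrap final raw readings (mod 100): 38.4000 mod 100 = 38.4000; 96.0000 mod 100 = 96.0000; 52.8000 mod 100 = 52.8000; 66.0000 mod 100 = 66.0000

Answer: 38.4000 96.0000 52.8000 66.0000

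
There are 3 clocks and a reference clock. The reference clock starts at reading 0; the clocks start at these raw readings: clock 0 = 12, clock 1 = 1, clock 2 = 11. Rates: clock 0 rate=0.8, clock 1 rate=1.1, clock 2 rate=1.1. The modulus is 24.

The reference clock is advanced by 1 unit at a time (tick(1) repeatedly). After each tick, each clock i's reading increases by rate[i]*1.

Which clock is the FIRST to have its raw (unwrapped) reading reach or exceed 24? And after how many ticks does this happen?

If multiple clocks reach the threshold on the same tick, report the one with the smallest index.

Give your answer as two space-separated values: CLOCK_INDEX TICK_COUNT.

clock 0: start=12, rate=0.8, needs 24-12 = 12; ticks = ceil(12/0.8) = ceil(15.0000) = 15; reading at tick 15 = 12 + 0.8*15 = 24.0000
clock 1: start=1, rate=1.1, needs 24-1 = 23; ticks = ceil(23/1.1) = ceil(20.9091) = 21; reading at tick 21 = 1 + 1.1*21 = 24.1000
clock 2: start=11, rate=1.1, needs 24-11 = 13; ticks = ceil(13/1.1) = ceil(11.8182) = 12; reading at tick 12 = 11 + 1.1*12 = 24.2000
Minimum tick count = 12; winners = [2]; smallest index = 2

Answer: 2 12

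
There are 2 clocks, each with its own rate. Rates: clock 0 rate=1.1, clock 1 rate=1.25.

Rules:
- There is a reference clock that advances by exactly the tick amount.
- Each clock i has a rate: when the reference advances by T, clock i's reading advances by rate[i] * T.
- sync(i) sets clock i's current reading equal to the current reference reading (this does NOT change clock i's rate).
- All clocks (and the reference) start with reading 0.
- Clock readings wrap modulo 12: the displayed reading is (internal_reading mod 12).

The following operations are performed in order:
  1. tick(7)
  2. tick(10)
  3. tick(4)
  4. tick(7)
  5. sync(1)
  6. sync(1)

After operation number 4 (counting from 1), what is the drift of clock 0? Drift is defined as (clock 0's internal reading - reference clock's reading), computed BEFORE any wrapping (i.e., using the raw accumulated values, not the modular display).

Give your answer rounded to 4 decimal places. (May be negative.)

Answer: 2.8000

Derivation:
After op 1 tick(7): ref=7.0000 raw=[7.7000 8.7500]
After op 2 tick(10): ref=17.0000 raw=[18.7000 21.2500]
After op 3 tick(4): ref=21.0000 raw=[23.1000 26.2500]
After op 4 tick(7): ref=28.0000 raw=[30.8000 35.0000]
Drift of clock 0 after op 4: 30.8000 - 28.0000 = 2.8000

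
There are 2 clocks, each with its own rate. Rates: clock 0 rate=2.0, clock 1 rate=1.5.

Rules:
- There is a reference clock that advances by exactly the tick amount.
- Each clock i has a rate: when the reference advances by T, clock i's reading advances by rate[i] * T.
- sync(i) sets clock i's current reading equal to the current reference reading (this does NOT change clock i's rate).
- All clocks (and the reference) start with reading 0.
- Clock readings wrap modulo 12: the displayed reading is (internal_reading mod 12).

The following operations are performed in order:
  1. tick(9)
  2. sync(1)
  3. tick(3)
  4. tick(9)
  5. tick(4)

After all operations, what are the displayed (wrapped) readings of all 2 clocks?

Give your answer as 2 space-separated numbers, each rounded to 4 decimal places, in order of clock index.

Answer: 2.0000 9.0000

Derivation:
After op 1 tick(9): ref=9.0000 raw=[18.0000 13.5000]
After op 2 sync(1): ref=9.0000 raw=[18.0000 9.0000]
After op 3 tick(3): ref=12.0000 raw=[24.0000 13.5000]
After op 4 tick(9): ref=21.0000 raw=[42.0000 27.0000]
After op 5 tick(4): ref=25.0000 raw=[50.0000 33.0000]
Wrap final raw readings (mod 12): 50.0000 mod 12 = 2.0000; 33.0000 mod 12 = 9.0000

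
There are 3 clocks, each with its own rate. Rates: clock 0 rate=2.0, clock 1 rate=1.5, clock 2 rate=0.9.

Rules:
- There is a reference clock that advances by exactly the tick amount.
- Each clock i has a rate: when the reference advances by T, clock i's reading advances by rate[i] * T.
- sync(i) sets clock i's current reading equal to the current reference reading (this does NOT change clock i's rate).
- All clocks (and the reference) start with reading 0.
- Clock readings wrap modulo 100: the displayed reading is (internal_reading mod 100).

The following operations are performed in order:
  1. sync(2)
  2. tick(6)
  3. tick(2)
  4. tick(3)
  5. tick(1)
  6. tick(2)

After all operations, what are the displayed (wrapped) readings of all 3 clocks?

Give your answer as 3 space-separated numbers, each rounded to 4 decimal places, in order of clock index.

Answer: 28.0000 21.0000 12.6000

Derivation:
After op 1 sync(2): ref=0.0000 raw=[0.0000 0.0000 0.0000]
After op 2 tick(6): ref=6.0000 raw=[12.0000 9.0000 5.4000]
After op 3 tick(2): ref=8.0000 raw=[16.0000 12.0000 7.2000]
After op 4 tick(3): ref=11.0000 raw=[22.0000 16.5000 9.9000]
After op 5 tick(1): ref=12.0000 raw=[24.0000 18.0000 10.8000]
After op 6 tick(2): ref=14.0000 raw=[28.0000 21.0000 12.6000]
Wrap final raw readings (mod 100): 28.0000 mod 100 = 28.0000; 21.0000 mod 100 = 21.0000; 12.6000 mod 100 = 12.6000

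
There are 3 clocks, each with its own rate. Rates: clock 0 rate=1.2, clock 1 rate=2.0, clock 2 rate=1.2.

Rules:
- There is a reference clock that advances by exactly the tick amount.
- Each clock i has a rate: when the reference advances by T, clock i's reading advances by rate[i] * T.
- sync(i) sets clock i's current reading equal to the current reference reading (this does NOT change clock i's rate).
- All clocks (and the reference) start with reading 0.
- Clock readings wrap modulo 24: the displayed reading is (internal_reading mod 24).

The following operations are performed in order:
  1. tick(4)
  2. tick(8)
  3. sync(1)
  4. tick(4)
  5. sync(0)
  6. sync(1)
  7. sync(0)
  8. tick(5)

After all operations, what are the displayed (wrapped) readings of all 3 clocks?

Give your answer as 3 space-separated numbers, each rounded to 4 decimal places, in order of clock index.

Answer: 22.0000 2.0000 1.2000

Derivation:
After op 1 tick(4): ref=4.0000 raw=[4.8000 8.0000 4.8000]
After op 2 tick(8): ref=12.0000 raw=[14.4000 24.0000 14.4000]
After op 3 sync(1): ref=12.0000 raw=[14.4000 12.0000 14.4000]
After op 4 tick(4): ref=16.0000 raw=[19.2000 20.0000 19.2000]
After op 5 sync(0): ref=16.0000 raw=[16.0000 20.0000 19.2000]
After op 6 sync(1): ref=16.0000 raw=[16.0000 16.0000 19.2000]
After op 7 sync(0): ref=16.0000 raw=[16.0000 16.0000 19.2000]
After op 8 tick(5): ref=21.0000 raw=[22.0000 26.0000 25.2000]
Wrap final raw readings (mod 24): 22.0000 mod 24 = 22.0000; 26.0000 mod 24 = 2.0000; 25.2000 mod 24 = 1.2000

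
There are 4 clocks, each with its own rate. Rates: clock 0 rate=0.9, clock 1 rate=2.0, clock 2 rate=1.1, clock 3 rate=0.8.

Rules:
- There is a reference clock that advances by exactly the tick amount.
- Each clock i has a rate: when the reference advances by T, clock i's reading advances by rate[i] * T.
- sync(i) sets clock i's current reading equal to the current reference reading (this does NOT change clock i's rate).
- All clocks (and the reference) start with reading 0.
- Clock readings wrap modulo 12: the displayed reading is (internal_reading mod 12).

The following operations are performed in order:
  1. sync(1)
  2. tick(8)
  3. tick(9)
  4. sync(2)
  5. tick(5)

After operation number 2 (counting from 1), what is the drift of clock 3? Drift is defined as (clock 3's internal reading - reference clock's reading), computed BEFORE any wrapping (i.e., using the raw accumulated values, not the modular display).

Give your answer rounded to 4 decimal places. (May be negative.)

Answer: -1.6000

Derivation:
After op 1 sync(1): ref=0.0000 raw=[0.0000 0.0000 0.0000 0.0000]
After op 2 tick(8): ref=8.0000 raw=[7.2000 16.0000 8.8000 6.4000]
Drift of clock 3 after op 2: 6.4000 - 8.0000 = -1.6000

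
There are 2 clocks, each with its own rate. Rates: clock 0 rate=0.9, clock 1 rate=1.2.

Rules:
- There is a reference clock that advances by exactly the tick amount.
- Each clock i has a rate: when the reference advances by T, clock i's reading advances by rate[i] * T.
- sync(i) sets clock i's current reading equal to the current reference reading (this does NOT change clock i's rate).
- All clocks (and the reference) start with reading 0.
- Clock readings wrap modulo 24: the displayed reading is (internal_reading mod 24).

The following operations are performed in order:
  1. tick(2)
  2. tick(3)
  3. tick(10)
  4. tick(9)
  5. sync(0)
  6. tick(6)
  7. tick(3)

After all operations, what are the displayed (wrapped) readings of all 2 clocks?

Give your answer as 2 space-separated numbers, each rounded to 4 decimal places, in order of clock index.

After op 1 tick(2): ref=2.0000 raw=[1.8000 2.4000]
After op 2 tick(3): ref=5.0000 raw=[4.5000 6.0000]
After op 3 tick(10): ref=15.0000 raw=[13.5000 18.0000]
After op 4 tick(9): ref=24.0000 raw=[21.6000 28.8000]
After op 5 sync(0): ref=24.0000 raw=[24.0000 28.8000]
After op 6 tick(6): ref=30.0000 raw=[29.4000 36.0000]
After op 7 tick(3): ref=33.0000 raw=[32.1000 39.6000]
Wrap final raw readings (mod 24): 32.1000 mod 24 = 8.1000; 39.6000 mod 24 = 15.6000

Answer: 8.1000 15.6000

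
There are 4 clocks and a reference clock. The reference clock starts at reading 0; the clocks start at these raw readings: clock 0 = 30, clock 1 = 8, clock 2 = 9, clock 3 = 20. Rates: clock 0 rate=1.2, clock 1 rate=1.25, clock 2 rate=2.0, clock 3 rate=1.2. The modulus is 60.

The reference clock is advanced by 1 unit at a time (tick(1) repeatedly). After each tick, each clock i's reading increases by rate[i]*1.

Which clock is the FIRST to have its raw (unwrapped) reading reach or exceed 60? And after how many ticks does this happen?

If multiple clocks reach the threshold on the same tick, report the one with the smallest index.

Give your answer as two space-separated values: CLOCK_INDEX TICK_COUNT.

Answer: 0 25

Derivation:
clock 0: start=30, rate=1.2, needs 60-30 = 30; ticks = ceil(30/1.2) = ceil(25.0000) = 25; reading at tick 25 = 30 + 1.2*25 = 60.0000
clock 1: start=8, rate=1.25, needs 60-8 = 52; ticks = ceil(52/1.25) = ceil(41.6000) = 42; reading at tick 42 = 8 + 1.25*42 = 60.5000
clock 2: start=9, rate=2.0, needs 60-9 = 51; ticks = ceil(51/2.0) = ceil(25.5000) = 26; reading at tick 26 = 9 + 2.0*26 = 61.0000
clock 3: start=20, rate=1.2, needs 60-20 = 40; ticks = ceil(40/1.2) = ceil(33.3333) = 34; reading at tick 34 = 20 + 1.2*34 = 60.8000
Minimum tick count = 25; winners = [0]; smallest index = 0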